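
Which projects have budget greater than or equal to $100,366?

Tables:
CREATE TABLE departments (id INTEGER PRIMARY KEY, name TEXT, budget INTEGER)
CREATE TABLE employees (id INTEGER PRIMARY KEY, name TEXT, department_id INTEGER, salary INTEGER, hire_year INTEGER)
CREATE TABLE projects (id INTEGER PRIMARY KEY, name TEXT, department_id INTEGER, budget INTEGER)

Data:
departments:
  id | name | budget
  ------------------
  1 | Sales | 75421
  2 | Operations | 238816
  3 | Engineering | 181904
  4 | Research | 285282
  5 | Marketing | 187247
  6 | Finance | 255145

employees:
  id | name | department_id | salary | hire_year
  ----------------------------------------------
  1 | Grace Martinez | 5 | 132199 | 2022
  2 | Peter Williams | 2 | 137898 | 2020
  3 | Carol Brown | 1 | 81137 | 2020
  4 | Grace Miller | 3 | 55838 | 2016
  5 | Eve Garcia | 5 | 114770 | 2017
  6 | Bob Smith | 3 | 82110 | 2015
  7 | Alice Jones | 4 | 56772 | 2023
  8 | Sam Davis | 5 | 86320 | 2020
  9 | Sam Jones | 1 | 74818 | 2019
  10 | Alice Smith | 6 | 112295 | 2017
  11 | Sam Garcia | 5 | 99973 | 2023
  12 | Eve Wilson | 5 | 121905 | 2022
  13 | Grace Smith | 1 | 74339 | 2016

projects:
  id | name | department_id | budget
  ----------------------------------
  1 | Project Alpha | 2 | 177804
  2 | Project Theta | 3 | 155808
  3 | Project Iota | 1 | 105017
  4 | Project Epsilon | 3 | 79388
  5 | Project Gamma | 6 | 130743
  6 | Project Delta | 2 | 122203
SELECT name, budget FROM projects WHERE budget >= 100366

Execution result:
name | budget
Project Alpha | 177804
Project Theta | 155808
Project Iota | 105017
Project Gamma | 130743
Project Delta | 122203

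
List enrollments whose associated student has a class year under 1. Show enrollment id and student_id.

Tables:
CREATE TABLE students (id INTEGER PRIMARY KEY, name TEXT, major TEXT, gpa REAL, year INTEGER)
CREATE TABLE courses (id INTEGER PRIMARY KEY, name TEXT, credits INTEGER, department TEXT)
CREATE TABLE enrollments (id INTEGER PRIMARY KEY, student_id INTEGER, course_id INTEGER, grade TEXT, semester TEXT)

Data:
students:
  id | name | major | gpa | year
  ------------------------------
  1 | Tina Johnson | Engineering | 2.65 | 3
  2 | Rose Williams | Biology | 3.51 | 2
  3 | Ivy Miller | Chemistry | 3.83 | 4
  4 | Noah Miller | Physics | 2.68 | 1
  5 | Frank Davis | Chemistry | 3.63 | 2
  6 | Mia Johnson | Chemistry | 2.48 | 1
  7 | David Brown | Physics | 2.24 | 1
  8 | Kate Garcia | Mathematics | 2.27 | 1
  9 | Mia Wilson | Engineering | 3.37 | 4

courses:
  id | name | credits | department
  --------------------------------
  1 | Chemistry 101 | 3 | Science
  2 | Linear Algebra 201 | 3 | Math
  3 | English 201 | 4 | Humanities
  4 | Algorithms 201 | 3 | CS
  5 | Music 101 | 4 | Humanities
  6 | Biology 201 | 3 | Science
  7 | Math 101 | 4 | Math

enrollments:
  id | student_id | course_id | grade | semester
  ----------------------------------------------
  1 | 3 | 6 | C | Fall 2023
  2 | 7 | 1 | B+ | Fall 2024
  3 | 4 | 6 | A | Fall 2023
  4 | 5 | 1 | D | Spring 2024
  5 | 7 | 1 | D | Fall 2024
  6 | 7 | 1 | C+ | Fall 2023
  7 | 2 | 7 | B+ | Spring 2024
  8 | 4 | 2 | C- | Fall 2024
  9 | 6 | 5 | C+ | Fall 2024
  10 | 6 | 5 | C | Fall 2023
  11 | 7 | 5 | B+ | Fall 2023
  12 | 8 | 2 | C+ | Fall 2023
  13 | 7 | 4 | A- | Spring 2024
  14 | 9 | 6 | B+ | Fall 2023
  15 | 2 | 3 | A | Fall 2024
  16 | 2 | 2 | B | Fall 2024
SELECT id, student_id FROM enrollments WHERE student_id IN (SELECT id FROM students WHERE year < 1)

Execution result:
(no rows)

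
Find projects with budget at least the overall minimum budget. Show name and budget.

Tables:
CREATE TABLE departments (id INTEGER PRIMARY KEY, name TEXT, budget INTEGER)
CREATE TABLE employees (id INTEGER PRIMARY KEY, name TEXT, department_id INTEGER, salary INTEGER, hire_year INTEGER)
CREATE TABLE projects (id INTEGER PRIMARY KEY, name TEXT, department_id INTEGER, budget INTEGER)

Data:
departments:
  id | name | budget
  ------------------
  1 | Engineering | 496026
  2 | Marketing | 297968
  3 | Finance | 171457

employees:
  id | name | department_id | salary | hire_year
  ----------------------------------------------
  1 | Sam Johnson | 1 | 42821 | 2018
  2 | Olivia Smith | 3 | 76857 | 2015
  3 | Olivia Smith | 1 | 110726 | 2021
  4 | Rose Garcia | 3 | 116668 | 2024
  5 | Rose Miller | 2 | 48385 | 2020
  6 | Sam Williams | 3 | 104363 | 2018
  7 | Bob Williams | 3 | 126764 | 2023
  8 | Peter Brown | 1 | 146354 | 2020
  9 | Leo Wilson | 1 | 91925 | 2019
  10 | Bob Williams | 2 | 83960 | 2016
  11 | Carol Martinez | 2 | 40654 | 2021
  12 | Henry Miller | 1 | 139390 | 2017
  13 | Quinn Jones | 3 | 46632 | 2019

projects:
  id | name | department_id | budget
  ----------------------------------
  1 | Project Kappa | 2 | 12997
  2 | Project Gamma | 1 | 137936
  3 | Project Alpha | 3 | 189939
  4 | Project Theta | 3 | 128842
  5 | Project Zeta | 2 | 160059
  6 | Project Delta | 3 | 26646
SELECT name, budget FROM projects WHERE budget >= (SELECT MIN(budget) FROM projects)

Execution result:
name | budget
Project Kappa | 12997
Project Gamma | 137936
Project Alpha | 189939
Project Theta | 128842
Project Zeta | 160059
Project Delta | 26646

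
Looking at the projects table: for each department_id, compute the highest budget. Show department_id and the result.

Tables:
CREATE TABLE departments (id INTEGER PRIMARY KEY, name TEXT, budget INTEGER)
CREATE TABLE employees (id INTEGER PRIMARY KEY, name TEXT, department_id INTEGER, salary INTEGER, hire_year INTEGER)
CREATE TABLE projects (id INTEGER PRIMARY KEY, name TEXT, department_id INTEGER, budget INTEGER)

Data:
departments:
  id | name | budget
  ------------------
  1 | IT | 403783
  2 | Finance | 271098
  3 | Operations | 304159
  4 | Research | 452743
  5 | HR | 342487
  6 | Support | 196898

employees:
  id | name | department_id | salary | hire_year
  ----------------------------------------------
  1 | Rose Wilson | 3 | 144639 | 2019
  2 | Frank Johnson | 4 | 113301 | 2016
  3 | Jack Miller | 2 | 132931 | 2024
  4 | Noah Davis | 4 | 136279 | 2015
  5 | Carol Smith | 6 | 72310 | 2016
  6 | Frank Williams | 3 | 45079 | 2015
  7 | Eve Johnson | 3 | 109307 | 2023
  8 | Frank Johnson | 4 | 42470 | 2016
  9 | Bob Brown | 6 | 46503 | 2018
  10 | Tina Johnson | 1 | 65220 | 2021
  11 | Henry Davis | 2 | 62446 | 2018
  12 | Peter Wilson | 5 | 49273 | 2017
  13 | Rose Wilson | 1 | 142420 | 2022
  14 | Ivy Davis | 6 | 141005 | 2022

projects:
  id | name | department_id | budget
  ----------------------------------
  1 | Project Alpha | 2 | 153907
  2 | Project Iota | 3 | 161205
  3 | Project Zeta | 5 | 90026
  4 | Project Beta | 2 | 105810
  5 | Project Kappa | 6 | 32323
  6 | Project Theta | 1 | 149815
SELECT department_id, MAX(budget) AS max_budget FROM projects GROUP BY department_id

Execution result:
department_id | max_budget
1 | 149815
2 | 153907
3 | 161205
5 | 90026
6 | 32323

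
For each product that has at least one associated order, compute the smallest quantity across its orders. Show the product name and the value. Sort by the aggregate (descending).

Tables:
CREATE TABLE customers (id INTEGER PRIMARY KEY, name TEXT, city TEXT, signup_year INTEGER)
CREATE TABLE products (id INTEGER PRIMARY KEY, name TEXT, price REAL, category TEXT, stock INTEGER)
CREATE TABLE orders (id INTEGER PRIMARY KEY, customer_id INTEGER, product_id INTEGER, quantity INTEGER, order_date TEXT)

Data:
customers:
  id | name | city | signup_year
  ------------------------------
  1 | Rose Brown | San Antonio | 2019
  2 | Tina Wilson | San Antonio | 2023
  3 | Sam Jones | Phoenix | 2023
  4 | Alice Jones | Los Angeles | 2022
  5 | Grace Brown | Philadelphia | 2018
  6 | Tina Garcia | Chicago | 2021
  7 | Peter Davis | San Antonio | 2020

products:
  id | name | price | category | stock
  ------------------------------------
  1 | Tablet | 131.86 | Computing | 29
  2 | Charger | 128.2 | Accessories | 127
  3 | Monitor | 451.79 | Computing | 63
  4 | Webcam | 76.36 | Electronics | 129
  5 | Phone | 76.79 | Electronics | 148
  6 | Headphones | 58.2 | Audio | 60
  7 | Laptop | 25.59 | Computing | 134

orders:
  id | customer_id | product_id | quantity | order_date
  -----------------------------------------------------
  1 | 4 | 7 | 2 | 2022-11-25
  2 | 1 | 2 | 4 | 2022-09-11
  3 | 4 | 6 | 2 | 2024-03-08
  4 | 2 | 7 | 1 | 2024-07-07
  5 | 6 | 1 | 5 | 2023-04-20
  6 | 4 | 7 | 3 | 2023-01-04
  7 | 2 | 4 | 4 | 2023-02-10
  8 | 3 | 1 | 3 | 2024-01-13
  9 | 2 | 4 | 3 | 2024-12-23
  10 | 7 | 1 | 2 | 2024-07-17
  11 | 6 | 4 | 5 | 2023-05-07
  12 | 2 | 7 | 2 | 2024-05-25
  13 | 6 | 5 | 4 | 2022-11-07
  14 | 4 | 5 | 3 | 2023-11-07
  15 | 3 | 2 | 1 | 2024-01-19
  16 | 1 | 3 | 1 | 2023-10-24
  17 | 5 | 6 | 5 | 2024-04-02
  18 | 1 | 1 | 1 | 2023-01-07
SELECT p.name, MIN(c.quantity) AS min_quantity FROM orders c JOIN products p ON c.product_id = p.id GROUP BY p.id, p.name ORDER BY min_quantity DESC

Execution result:
name | min_quantity
Webcam | 3
Phone | 3
Headphones | 2
Tablet | 1
Charger | 1
Monitor | 1
Laptop | 1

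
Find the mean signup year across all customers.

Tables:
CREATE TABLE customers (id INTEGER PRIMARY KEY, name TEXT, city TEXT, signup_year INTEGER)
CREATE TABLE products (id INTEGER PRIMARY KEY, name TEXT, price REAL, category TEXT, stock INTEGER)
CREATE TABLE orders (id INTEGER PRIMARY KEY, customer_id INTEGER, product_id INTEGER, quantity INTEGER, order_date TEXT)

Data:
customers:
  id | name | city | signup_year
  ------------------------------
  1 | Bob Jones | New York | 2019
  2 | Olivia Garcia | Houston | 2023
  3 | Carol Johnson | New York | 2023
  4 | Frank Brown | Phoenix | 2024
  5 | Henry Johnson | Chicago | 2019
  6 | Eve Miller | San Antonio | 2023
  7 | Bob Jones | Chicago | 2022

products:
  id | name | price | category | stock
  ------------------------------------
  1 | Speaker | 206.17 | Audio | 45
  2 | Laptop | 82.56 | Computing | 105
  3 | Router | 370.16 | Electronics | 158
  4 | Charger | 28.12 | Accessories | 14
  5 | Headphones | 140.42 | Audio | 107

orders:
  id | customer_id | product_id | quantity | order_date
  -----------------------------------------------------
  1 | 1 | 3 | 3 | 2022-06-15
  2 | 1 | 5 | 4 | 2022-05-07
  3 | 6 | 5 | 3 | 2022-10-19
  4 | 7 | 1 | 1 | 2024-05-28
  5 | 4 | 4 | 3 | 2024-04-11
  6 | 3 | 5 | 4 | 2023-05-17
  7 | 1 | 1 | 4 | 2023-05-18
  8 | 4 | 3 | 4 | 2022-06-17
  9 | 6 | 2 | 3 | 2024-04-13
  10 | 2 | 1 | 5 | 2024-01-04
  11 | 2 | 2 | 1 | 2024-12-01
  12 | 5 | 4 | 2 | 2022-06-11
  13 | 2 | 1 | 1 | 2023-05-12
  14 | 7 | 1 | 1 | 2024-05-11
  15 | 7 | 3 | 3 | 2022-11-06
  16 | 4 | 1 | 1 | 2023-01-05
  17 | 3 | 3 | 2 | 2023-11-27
SELECT AVG(signup_year) FROM customers

Execution result:
2021.86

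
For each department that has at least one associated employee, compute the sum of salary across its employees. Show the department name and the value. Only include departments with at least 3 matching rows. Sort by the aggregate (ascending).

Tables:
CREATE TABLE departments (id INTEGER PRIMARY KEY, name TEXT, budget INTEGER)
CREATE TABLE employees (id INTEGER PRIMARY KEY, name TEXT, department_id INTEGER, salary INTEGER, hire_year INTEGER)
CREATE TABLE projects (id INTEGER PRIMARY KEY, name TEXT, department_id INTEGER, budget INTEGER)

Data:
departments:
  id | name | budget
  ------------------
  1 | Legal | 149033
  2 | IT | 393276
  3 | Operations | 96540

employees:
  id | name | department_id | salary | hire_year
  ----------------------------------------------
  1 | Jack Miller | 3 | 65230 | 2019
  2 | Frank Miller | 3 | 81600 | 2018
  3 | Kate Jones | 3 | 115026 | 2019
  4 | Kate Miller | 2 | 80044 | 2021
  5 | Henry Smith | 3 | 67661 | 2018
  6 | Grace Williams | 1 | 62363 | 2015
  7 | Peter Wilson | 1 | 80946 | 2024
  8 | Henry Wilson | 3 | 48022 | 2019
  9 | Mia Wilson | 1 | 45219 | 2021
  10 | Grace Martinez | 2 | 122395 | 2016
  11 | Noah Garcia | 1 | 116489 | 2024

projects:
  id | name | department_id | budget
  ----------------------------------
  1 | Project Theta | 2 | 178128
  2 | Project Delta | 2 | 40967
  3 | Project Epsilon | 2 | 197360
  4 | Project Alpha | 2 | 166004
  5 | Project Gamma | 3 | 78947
SELECT p.name, SUM(c.salary) AS sum_salary FROM employees c JOIN departments p ON c.department_id = p.id GROUP BY p.id, p.name HAVING COUNT(*) >= 3 ORDER BY sum_salary ASC

Execution result:
name | sum_salary
Legal | 305017
Operations | 377539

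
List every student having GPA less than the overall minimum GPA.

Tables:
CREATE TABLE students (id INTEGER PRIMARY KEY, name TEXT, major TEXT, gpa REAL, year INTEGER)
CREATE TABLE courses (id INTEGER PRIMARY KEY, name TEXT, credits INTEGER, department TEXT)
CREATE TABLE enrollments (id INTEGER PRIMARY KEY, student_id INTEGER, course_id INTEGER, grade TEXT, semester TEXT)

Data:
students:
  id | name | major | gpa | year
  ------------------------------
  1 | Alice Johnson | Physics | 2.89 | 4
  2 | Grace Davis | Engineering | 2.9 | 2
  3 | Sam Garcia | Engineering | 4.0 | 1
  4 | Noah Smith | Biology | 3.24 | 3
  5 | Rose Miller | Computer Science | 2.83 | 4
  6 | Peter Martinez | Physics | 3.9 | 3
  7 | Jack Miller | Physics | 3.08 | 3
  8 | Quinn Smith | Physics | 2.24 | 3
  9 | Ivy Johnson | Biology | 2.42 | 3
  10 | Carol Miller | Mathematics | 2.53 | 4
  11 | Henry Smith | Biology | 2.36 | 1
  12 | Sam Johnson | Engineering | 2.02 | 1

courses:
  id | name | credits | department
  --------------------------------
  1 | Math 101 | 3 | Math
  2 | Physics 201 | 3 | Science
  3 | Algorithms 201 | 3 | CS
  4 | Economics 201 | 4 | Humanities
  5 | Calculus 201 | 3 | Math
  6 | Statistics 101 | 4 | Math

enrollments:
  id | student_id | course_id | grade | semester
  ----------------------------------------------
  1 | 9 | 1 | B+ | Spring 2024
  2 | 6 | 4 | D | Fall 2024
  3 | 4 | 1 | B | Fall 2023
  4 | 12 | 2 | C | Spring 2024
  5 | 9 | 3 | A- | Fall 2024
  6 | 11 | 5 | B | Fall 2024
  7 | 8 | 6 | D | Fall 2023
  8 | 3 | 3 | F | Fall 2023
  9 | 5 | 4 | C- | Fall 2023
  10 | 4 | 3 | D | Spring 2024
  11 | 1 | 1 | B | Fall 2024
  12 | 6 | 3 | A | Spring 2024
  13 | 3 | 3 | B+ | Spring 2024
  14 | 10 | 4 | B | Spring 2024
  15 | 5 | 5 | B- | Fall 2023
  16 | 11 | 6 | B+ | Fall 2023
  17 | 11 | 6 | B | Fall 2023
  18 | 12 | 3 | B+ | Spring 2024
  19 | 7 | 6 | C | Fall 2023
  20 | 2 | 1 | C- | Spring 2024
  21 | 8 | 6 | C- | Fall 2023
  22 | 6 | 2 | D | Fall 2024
SELECT name, gpa FROM students WHERE gpa < (SELECT MIN(gpa) FROM students)

Execution result:
(no rows)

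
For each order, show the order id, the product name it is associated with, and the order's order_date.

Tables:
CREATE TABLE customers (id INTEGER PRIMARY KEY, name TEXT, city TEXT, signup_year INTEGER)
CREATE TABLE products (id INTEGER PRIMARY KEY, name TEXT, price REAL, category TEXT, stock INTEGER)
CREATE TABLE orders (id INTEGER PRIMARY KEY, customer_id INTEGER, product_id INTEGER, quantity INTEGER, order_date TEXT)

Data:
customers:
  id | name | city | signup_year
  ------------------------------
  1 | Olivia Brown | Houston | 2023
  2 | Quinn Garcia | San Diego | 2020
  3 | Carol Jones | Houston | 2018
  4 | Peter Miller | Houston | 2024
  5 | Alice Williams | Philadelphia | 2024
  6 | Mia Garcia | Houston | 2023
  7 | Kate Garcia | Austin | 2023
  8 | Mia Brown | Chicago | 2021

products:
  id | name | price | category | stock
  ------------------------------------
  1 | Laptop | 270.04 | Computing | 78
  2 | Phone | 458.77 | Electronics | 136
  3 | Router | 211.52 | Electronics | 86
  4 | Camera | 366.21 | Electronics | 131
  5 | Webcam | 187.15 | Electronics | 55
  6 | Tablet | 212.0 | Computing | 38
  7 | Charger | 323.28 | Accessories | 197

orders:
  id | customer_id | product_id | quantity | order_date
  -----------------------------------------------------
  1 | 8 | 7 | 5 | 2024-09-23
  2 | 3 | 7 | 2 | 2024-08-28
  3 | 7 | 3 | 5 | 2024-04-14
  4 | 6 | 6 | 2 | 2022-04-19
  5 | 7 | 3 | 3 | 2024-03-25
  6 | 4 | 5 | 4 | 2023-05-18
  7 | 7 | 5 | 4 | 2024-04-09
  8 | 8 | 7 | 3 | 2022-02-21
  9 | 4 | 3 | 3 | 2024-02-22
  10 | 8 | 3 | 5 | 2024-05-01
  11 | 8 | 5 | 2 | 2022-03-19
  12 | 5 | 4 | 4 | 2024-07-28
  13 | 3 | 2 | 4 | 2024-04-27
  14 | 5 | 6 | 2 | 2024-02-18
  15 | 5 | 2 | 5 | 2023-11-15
SELECT c.id, p.name AS product, c.order_date FROM orders c JOIN products p ON c.product_id = p.id

Execution result:
id | product | order_date
1 | Charger | 2024-09-23
2 | Charger | 2024-08-28
3 | Router | 2024-04-14
4 | Tablet | 2022-04-19
5 | Router | 2024-03-25
6 | Webcam | 2023-05-18
7 | Webcam | 2024-04-09
8 | Charger | 2022-02-21
9 | Router | 2024-02-22
10 | Router | 2024-05-01
11 | Webcam | 2022-03-19
12 | Camera | 2024-07-28
13 | Phone | 2024-04-27
14 | Tablet | 2024-02-18
15 | Phone | 2023-11-15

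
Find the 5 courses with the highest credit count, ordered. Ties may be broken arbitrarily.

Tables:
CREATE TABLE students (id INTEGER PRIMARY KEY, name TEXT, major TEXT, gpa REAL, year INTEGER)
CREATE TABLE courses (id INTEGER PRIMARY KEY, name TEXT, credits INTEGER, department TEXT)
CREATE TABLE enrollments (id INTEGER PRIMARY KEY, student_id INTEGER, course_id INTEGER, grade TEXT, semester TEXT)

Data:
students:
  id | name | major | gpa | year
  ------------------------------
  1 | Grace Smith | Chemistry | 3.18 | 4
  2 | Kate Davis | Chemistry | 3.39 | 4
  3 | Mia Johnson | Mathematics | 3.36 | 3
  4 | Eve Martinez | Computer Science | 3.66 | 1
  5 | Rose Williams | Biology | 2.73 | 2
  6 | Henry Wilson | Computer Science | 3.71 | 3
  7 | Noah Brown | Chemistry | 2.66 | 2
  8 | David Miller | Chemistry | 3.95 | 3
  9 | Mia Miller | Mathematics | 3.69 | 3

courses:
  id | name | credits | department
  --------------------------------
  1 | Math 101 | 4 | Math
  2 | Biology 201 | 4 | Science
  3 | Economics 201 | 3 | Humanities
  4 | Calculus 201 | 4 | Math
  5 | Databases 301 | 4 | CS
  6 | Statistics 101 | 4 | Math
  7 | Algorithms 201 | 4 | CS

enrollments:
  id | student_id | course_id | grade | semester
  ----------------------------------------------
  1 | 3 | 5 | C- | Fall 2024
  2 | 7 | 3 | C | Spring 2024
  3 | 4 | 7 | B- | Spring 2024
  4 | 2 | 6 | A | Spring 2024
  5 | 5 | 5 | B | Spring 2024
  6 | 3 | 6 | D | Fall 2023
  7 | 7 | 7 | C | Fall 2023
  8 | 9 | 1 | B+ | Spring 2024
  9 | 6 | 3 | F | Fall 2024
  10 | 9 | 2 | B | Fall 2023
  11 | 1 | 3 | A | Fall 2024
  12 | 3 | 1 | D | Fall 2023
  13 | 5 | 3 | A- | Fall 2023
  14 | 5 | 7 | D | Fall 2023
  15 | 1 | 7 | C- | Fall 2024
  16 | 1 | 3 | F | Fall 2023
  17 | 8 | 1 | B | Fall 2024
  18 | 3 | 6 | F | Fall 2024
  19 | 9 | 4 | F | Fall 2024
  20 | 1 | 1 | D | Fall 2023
SELECT name, credits FROM courses ORDER BY credits DESC LIMIT 5

Execution result:
name | credits
Math 101 | 4
Biology 201 | 4
Calculus 201 | 4
Databases 301 | 4
Statistics 101 | 4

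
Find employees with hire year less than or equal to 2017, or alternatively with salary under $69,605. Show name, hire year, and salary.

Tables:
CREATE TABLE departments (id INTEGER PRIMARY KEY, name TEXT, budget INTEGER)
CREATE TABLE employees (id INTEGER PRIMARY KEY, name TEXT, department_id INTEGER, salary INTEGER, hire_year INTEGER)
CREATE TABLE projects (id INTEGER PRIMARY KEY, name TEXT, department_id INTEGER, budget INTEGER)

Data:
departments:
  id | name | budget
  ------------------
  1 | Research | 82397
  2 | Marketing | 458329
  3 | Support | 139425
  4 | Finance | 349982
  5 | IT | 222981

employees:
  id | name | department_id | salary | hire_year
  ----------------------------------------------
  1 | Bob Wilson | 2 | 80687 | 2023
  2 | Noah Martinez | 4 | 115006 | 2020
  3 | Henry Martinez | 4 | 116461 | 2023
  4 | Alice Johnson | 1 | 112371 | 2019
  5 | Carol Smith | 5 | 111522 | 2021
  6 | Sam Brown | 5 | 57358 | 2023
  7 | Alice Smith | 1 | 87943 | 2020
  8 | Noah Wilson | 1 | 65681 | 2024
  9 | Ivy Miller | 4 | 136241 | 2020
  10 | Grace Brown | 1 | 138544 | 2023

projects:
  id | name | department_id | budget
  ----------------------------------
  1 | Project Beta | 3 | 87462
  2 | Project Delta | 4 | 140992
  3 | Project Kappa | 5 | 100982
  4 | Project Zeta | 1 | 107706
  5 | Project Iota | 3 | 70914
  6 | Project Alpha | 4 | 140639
SELECT name, hire_year, salary FROM employees WHERE hire_year <= 2017 OR salary < 69605

Execution result:
name | hire_year | salary
Sam Brown | 2023 | 57358
Noah Wilson | 2024 | 65681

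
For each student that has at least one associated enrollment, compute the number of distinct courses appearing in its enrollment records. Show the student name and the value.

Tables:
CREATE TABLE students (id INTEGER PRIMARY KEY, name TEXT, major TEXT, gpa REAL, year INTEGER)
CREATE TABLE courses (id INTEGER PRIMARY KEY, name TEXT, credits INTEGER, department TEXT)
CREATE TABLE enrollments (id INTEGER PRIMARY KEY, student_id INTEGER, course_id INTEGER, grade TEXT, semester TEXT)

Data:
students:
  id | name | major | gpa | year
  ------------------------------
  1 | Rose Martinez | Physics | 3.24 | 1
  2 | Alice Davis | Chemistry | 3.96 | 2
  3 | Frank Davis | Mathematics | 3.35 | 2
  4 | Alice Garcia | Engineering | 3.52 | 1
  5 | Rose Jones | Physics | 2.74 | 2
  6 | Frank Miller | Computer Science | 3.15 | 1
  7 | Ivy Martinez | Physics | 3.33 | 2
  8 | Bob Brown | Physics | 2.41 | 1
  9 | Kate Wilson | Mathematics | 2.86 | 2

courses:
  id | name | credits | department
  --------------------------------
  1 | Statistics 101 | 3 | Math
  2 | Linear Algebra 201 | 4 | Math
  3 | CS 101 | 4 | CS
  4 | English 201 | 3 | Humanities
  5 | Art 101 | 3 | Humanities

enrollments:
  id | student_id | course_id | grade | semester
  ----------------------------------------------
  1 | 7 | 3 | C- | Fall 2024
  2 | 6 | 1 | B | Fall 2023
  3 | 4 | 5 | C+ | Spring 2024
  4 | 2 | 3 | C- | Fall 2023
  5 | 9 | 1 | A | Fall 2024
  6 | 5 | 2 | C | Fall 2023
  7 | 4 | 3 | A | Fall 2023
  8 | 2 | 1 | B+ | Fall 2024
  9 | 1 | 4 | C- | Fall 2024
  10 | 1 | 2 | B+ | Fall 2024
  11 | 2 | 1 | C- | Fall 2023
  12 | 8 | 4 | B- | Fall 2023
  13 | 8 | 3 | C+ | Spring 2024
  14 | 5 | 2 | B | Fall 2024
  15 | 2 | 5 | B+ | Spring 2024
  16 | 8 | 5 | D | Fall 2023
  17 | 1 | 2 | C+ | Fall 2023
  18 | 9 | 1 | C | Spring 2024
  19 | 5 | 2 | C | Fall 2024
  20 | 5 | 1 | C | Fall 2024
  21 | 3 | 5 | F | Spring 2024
SELECT p.name, COUNT(DISTINCT c.course_id) AS distinct_course_count FROM enrollments c JOIN students p ON c.student_id = p.id GROUP BY p.id, p.name

Execution result:
name | distinct_course_count
Rose Martinez | 2
Alice Davis | 3
Frank Davis | 1
Alice Garcia | 2
Rose Jones | 2
Frank Miller | 1
Ivy Martinez | 1
Bob Brown | 3
Kate Wilson | 1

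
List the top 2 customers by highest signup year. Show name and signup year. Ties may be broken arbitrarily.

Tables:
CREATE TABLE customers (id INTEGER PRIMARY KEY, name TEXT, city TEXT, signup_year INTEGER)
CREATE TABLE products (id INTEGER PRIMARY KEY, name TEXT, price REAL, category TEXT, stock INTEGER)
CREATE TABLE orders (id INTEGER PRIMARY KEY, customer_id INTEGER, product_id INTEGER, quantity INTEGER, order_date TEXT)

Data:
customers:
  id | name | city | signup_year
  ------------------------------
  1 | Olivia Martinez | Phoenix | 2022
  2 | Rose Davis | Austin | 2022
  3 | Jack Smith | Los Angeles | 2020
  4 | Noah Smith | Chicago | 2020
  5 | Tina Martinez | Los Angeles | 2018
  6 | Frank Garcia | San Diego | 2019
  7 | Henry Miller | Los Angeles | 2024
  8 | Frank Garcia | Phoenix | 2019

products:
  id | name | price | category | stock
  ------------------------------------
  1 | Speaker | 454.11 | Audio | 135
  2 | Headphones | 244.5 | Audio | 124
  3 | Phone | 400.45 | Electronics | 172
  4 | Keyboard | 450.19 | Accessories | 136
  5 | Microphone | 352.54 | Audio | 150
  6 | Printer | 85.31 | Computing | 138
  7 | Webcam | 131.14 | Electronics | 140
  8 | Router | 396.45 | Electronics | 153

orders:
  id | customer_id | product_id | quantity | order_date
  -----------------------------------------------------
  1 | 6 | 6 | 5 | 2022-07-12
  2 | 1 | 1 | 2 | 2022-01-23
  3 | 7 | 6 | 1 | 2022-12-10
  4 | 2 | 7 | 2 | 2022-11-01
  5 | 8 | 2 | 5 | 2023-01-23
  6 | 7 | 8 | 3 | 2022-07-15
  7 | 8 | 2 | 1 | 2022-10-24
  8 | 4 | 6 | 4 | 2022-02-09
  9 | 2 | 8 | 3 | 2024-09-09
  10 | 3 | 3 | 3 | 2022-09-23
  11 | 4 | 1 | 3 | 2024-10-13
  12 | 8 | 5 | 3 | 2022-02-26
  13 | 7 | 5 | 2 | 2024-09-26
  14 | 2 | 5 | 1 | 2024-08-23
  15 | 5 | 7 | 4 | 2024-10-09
SELECT name, signup_year FROM customers ORDER BY signup_year DESC LIMIT 2

Execution result:
name | signup_year
Henry Miller | 2024
Olivia Martinez | 2022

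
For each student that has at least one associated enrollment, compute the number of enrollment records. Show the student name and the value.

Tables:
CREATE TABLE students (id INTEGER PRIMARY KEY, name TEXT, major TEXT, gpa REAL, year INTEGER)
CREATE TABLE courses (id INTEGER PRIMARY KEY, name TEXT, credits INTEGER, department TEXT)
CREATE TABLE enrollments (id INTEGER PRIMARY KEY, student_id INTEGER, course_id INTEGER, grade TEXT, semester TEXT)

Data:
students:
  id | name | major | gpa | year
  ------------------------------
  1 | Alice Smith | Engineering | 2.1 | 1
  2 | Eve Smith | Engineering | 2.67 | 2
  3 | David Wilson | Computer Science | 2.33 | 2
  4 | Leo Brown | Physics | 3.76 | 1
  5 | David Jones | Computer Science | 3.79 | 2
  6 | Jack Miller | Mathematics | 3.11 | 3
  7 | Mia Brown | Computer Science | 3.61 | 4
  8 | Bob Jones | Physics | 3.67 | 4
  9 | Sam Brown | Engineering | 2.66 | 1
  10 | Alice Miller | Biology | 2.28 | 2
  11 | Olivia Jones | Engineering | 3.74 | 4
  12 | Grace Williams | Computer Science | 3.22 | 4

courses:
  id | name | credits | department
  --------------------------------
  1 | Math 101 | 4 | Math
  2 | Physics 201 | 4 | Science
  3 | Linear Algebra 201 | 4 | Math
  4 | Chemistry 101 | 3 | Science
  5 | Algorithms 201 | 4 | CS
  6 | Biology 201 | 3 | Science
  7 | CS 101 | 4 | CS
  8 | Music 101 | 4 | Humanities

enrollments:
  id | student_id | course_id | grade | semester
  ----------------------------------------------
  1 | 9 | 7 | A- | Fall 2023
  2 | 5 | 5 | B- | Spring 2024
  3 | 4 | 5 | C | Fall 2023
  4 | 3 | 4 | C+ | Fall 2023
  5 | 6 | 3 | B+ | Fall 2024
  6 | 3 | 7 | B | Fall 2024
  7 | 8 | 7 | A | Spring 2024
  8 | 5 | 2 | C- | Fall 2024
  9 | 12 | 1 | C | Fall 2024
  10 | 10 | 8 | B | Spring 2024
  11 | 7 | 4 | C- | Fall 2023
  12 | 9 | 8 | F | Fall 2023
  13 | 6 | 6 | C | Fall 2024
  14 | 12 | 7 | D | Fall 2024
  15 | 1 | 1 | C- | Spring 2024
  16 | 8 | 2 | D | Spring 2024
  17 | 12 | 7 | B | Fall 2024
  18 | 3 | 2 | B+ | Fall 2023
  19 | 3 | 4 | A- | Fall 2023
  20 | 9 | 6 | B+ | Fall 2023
SELECT p.name, COUNT(*) AS n FROM enrollments c JOIN students p ON c.student_id = p.id GROUP BY p.id, p.name

Execution result:
name | n
Alice Smith | 1
David Wilson | 4
Leo Brown | 1
David Jones | 2
Jack Miller | 2
Mia Brown | 1
Bob Jones | 2
Sam Brown | 3
Alice Miller | 1
Grace Williams | 3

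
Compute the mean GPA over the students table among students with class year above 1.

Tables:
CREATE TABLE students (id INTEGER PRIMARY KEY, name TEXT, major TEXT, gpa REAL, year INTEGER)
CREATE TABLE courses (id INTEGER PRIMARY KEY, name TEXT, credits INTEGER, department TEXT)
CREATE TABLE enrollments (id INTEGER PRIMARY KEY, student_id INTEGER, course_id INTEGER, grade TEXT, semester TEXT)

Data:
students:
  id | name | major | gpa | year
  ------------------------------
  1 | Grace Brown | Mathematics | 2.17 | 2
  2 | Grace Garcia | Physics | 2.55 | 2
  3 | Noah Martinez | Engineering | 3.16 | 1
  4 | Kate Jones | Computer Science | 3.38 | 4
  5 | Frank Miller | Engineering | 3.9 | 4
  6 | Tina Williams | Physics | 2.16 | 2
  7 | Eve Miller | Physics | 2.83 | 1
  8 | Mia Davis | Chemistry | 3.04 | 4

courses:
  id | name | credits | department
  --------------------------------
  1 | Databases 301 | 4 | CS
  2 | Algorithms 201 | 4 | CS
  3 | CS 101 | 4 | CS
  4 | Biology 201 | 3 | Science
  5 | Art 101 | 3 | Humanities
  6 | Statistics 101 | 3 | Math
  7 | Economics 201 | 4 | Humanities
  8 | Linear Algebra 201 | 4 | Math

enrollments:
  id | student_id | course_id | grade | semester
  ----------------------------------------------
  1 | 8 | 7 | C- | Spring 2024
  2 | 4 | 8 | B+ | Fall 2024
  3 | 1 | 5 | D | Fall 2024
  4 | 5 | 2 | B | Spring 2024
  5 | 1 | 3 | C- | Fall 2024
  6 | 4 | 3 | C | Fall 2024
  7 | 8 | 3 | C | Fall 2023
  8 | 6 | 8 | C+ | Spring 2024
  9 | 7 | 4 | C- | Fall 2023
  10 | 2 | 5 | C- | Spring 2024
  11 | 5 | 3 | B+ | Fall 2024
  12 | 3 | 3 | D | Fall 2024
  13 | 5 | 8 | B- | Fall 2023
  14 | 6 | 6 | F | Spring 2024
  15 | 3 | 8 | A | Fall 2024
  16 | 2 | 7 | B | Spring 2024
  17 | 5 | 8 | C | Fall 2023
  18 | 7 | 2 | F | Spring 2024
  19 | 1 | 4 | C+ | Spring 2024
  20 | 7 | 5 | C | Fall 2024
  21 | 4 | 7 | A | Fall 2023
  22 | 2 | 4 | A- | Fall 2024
SELECT AVG(gpa) FROM students WHERE year > 1

Execution result:
2.87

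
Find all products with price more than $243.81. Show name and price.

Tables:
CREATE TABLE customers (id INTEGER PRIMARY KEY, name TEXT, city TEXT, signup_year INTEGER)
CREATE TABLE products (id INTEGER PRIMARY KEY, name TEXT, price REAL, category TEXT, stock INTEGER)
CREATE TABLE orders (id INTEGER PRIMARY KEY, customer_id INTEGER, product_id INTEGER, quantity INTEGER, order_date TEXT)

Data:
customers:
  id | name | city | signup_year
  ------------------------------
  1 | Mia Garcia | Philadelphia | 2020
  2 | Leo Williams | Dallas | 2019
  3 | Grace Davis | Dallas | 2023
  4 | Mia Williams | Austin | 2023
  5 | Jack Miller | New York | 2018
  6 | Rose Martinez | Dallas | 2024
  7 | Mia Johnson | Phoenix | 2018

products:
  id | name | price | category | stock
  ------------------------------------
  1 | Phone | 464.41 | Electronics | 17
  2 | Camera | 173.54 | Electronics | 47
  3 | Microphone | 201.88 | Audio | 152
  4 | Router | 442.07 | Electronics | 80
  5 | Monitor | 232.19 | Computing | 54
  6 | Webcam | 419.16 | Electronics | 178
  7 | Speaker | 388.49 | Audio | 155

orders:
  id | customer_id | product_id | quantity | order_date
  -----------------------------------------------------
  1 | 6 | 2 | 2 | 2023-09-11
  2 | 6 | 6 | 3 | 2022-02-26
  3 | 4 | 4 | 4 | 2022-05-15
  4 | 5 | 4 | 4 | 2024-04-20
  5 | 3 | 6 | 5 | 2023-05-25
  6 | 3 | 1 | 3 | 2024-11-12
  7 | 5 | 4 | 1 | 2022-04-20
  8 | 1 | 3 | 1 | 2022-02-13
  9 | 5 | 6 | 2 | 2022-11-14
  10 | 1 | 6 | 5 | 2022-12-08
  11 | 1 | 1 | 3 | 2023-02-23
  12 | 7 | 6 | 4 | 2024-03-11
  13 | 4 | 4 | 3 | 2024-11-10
SELECT name, price FROM products WHERE price > 243.81

Execution result:
name | price
Phone | 464.41
Router | 442.07
Webcam | 419.16
Speaker | 388.49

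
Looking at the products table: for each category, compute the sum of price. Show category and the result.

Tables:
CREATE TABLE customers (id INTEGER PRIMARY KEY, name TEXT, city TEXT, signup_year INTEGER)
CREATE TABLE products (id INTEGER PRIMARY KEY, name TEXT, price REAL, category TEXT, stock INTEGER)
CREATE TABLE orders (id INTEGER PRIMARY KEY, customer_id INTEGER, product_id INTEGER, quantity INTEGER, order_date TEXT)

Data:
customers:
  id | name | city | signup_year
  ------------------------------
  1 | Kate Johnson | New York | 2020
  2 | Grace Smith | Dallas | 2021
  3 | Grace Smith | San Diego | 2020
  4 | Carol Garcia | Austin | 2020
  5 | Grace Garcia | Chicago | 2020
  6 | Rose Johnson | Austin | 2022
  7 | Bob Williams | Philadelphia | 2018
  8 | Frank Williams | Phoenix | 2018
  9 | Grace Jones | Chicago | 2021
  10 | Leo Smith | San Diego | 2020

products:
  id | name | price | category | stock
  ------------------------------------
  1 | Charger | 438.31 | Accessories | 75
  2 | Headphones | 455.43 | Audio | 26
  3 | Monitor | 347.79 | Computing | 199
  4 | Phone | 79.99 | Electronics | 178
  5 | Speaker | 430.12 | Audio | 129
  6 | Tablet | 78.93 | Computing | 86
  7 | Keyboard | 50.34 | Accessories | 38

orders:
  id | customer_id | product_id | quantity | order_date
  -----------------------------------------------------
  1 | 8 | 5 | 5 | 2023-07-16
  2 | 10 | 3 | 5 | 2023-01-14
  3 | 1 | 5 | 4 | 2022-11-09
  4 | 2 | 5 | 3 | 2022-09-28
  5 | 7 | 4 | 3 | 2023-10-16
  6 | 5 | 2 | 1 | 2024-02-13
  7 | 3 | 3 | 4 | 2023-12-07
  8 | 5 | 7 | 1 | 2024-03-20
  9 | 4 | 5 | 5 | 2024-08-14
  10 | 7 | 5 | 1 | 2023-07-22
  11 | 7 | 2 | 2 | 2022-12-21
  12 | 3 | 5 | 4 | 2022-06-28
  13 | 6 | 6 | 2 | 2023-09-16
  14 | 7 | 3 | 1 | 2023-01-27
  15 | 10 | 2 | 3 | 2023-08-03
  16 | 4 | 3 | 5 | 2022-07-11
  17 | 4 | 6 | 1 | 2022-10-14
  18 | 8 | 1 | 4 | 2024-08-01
SELECT category, SUM(price) AS sum_price FROM products GROUP BY category

Execution result:
category | sum_price
Accessories | 488.65
Audio | 885.55
Computing | 426.72
Electronics | 79.99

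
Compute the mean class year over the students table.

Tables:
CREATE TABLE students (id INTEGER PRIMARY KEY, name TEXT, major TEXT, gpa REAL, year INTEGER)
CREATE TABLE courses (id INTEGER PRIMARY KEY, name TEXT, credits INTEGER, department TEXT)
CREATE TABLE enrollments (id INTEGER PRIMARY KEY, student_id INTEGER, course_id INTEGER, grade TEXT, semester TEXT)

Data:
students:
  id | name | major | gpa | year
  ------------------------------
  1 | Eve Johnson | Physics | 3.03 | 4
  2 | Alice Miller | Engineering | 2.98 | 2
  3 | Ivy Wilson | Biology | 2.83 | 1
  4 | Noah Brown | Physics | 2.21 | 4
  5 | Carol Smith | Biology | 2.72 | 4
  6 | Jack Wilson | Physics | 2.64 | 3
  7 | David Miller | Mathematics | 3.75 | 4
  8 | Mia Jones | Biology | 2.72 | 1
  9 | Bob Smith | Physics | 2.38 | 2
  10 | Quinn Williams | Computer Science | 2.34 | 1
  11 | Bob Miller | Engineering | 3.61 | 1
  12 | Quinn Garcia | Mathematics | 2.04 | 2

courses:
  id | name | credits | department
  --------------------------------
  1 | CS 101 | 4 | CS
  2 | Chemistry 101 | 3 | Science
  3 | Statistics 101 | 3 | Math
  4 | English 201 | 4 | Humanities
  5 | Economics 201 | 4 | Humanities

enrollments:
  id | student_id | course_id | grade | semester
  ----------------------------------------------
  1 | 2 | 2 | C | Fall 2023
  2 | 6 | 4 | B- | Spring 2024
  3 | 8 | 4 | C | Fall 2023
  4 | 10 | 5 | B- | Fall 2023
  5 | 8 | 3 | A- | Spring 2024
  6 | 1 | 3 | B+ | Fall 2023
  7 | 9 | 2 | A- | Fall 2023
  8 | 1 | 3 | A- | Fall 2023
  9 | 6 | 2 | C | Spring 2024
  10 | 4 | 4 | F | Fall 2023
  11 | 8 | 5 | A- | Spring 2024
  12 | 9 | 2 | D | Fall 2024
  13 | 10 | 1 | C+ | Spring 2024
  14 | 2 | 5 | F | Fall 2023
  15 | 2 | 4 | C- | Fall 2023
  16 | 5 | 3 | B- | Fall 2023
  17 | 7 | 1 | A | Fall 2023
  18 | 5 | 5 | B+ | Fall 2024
SELECT AVG(year) FROM students

Execution result:
2.42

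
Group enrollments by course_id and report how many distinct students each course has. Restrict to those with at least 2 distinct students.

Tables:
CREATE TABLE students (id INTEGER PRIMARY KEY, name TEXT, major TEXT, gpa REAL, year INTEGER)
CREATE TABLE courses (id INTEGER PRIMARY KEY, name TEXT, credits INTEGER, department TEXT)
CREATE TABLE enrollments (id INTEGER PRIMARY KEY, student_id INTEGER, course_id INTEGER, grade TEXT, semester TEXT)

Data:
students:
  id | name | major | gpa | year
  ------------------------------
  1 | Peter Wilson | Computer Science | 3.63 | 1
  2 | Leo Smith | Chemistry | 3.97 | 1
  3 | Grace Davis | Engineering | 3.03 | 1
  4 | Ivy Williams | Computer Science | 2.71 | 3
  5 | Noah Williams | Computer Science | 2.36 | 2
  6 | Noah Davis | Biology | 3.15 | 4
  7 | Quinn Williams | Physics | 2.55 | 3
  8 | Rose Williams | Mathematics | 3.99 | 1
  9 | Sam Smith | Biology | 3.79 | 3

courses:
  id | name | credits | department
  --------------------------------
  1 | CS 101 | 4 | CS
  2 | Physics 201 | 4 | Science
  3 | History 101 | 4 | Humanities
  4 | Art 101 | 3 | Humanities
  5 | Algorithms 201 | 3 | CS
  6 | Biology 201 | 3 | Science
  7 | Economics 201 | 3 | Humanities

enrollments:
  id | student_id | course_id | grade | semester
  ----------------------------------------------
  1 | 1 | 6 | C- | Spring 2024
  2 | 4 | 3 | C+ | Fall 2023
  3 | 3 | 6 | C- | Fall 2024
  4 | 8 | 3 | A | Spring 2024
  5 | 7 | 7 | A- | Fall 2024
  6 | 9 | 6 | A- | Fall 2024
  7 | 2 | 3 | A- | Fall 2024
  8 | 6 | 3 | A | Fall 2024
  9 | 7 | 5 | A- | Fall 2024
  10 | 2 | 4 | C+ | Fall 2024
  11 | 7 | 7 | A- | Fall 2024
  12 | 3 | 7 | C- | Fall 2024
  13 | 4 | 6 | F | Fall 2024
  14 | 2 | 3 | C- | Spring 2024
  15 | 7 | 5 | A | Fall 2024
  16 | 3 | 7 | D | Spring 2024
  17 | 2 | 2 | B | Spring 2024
SELECT course_id, COUNT(DISTINCT student_id) AS distinct_student_count FROM enrollments GROUP BY course_id HAVING COUNT(DISTINCT student_id) >= 2

Execution result:
course_id | distinct_student_count
3 | 4
6 | 4
7 | 2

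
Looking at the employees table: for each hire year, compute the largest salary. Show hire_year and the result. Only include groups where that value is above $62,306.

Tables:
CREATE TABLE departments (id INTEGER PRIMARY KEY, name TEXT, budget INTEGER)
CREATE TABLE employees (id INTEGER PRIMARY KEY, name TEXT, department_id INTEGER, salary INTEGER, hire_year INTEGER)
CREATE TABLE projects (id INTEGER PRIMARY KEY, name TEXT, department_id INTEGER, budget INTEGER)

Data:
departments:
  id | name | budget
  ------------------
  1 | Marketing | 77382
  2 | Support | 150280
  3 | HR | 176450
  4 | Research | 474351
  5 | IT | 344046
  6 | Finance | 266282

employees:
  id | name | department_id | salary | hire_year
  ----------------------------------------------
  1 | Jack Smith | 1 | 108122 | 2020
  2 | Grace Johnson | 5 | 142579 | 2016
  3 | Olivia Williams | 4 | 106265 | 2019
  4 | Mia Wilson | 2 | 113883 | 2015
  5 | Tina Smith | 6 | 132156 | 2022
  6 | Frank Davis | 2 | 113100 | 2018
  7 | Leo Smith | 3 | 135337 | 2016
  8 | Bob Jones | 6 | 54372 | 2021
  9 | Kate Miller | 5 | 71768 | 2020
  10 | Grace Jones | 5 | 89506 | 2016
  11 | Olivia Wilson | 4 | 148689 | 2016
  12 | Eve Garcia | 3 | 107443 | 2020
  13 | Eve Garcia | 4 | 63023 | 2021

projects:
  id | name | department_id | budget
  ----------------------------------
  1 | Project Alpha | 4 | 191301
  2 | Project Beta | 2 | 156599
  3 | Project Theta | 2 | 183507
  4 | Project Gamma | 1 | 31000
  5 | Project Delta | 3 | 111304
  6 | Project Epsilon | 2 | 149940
SELECT hire_year, MAX(salary) AS max_salary FROM employees GROUP BY hire_year HAVING MAX(salary) > 62306

Execution result:
hire_year | max_salary
2015 | 113883
2016 | 148689
2018 | 113100
2019 | 106265
2020 | 108122
2021 | 63023
2022 | 132156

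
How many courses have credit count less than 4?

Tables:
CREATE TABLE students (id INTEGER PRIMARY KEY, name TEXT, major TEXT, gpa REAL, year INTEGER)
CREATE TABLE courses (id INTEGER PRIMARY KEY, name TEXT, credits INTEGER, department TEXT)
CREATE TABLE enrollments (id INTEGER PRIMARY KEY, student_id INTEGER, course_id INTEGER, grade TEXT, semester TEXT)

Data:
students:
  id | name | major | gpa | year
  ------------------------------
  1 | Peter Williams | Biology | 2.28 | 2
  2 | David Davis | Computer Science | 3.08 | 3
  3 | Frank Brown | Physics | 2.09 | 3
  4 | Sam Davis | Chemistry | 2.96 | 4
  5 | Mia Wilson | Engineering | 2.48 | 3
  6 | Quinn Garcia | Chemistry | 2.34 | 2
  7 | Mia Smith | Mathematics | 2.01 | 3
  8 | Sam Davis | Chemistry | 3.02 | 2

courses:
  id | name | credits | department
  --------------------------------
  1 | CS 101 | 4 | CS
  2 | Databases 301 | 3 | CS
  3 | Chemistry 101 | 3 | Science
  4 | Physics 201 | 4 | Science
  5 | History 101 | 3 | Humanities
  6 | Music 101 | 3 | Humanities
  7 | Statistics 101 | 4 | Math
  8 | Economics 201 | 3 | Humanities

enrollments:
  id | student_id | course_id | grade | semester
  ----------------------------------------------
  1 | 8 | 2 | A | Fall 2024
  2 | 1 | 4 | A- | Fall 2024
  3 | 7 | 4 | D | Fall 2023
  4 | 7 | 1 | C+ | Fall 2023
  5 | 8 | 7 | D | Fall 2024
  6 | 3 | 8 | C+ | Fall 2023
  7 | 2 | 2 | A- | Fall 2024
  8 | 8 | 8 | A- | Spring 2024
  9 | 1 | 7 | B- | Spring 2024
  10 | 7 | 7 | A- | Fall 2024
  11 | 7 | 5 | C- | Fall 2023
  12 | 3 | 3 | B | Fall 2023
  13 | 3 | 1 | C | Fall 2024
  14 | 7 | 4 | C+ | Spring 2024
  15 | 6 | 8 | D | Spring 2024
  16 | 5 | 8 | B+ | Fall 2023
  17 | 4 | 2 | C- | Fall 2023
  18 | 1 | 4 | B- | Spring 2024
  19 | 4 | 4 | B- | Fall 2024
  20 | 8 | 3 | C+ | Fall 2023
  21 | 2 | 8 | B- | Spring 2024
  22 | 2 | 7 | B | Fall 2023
SELECT COUNT(*) FROM courses WHERE credits < 4

Execution result:
5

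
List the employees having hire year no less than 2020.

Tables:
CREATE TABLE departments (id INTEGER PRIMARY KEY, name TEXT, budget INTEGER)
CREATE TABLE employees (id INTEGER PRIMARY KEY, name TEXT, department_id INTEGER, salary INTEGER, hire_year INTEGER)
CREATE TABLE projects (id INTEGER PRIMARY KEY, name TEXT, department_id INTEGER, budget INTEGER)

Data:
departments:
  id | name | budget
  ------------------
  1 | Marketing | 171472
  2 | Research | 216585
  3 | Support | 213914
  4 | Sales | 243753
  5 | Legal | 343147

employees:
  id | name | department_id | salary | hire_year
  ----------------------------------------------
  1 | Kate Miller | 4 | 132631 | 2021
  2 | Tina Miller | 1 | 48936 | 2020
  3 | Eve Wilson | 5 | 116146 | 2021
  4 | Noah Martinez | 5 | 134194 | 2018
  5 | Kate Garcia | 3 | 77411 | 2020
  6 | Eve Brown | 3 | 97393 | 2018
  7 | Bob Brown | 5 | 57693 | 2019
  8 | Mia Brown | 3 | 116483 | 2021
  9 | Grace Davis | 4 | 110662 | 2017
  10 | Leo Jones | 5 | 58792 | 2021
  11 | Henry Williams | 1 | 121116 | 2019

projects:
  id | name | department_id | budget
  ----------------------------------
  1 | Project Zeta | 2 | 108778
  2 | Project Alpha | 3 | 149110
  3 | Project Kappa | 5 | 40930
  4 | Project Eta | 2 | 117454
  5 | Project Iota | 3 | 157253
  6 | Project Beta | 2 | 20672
SELECT name, hire_year FROM employees WHERE hire_year >= 2020

Execution result:
name | hire_year
Kate Miller | 2021
Tina Miller | 2020
Eve Wilson | 2021
Kate Garcia | 2020
Mia Brown | 2021
Leo Jones | 2021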